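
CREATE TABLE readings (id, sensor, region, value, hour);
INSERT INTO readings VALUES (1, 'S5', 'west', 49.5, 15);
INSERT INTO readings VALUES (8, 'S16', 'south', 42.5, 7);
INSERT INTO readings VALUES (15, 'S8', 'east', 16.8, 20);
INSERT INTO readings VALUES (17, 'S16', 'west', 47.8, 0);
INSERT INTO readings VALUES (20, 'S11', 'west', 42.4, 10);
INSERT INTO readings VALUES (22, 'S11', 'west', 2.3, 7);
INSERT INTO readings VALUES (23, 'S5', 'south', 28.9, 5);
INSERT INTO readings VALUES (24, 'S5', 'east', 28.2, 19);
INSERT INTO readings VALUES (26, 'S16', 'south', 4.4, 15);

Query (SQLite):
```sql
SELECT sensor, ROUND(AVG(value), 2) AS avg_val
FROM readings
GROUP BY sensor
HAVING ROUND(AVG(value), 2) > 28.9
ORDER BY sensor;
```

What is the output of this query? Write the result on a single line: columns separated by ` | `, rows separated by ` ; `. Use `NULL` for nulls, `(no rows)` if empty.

S16 | 31.57 ; S5 | 35.53

Partition readings by sensor; compute ROUND(AVG(value), 2) within each group.
HAVING: keep groups where ROUND(AVG(value), 2) > 28.9.
  S11: ids {20, 22} → ROUND(AVG(value), 2)=22.35
  S16: ids {8, 17, 26} → ROUND(AVG(value), 2)=31.57
  S5: ids {1, 23, 24} → ROUND(AVG(value), 2)=35.53
  S8: ids {15} → ROUND(AVG(value), 2)=16.8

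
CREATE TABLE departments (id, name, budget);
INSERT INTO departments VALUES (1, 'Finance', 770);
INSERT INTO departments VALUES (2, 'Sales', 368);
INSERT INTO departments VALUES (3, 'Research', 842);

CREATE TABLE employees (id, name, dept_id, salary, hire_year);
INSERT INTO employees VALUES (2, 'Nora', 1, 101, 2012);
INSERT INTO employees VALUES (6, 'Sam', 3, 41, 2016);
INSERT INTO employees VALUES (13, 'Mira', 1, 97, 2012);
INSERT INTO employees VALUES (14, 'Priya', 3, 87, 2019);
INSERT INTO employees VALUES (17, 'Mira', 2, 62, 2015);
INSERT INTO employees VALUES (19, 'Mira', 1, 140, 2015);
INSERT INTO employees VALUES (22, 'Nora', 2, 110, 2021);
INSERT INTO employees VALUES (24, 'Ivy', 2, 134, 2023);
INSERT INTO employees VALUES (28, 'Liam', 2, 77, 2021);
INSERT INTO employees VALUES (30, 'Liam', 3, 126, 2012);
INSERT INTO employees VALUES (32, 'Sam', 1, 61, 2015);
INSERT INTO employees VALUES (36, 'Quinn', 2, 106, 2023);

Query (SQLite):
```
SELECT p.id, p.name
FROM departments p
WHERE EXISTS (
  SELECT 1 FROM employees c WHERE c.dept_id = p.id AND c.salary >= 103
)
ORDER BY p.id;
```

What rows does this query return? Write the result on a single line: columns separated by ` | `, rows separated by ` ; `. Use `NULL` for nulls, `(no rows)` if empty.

For each departments row, check whether any employees with matching dept_id has salary >= 103.
Keep rows where that is true.

1 | Finance ; 2 | Sales ; 3 | Research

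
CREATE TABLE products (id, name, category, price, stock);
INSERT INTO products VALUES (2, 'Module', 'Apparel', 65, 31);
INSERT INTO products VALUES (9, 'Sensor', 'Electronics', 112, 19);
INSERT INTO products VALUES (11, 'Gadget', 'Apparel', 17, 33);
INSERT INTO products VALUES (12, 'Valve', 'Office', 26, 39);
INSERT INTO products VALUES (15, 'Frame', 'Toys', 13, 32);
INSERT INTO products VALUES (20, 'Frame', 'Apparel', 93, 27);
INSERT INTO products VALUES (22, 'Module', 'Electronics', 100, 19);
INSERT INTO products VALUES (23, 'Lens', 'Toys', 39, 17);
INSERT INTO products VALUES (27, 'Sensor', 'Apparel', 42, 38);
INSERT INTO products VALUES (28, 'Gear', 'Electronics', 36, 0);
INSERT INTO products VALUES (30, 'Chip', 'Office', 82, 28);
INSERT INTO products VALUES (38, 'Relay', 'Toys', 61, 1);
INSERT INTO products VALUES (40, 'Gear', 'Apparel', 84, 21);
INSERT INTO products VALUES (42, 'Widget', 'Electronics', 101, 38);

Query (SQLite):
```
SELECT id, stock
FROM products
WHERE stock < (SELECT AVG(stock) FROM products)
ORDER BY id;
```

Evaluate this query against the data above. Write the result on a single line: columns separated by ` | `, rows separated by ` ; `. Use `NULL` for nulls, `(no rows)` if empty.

9 | 19 ; 22 | 19 ; 23 | 17 ; 28 | 0 ; 38 | 1 ; 40 | 21

Scalar subquery: AVG(stock) over all products rows = 24.5.
Keep rows where stock < that value.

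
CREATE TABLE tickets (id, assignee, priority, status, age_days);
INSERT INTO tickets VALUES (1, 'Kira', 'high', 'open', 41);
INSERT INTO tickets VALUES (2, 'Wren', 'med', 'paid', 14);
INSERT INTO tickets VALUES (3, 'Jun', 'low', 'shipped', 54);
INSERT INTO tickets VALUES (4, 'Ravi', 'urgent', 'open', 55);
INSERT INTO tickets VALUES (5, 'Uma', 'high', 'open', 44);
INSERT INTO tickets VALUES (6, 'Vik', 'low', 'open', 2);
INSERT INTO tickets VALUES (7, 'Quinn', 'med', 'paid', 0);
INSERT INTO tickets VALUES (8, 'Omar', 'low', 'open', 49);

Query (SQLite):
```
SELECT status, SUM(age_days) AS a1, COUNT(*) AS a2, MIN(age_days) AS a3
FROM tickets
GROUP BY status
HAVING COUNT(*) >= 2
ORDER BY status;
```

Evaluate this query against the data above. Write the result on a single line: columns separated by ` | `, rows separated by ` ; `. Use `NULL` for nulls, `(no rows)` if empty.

open | 191 | 5 | 2 ; paid | 14 | 2 | 0

Group tickets by status.
Per group compute: SUM(age_days), COUNT(*), MIN(age_days).
HAVING: drop groups with fewer than 2 rows.
  open: ids {1, 4, 5, 6, 8} → SUM(age_days)=191, COUNT(*)=5, MIN(age_days)=2
  paid: ids {2, 7} → SUM(age_days)=14, COUNT(*)=2, MIN(age_days)=0
  shipped: ids {3} → SUM(age_days)=54, COUNT(*)=1, MIN(age_days)=54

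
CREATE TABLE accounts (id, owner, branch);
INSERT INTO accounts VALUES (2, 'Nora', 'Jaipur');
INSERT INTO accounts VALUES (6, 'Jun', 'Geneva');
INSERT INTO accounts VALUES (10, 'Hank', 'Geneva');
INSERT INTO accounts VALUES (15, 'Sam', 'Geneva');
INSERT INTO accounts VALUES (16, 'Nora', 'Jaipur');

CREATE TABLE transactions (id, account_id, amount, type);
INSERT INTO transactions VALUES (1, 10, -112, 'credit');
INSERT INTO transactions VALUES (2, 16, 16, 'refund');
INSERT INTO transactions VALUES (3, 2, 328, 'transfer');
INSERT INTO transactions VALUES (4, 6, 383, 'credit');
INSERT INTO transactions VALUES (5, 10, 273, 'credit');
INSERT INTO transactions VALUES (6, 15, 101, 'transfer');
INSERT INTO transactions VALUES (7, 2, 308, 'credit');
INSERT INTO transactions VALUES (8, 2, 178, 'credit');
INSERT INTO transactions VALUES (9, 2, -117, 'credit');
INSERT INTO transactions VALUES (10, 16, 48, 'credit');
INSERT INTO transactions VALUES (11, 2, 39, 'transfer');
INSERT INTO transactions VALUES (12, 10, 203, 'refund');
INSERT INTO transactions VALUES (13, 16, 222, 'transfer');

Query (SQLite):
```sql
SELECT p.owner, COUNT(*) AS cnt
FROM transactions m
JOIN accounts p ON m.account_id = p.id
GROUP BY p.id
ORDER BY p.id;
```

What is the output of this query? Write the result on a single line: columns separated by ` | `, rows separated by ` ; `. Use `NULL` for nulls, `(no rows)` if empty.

Join each transactions row to its accounts via account_id.
Group joined rows by accounts.id; compute COUNT(*) per group.
  2: ids {3, 7, 8, 9, 11} → COUNT(*)=5
  6: ids {4} → COUNT(*)=1
  10: ids {1, 5, 12} → COUNT(*)=3
  15: ids {6} → COUNT(*)=1
  16: ids {2, 10, 13} → COUNT(*)=3

Nora | 5 ; Jun | 1 ; Hank | 3 ; Sam | 1 ; Nora | 3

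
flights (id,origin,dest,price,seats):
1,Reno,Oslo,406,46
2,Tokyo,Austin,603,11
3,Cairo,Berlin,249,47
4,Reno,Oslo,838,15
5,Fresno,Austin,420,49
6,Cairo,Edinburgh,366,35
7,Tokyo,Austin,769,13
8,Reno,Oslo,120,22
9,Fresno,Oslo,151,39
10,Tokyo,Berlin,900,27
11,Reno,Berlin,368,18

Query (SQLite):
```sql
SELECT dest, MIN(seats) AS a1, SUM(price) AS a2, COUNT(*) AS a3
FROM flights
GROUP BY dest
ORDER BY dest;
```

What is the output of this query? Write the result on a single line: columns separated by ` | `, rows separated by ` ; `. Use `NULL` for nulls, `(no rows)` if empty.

Austin | 11 | 1792 | 3 ; Berlin | 18 | 1517 | 3 ; Edinburgh | 35 | 366 | 1 ; Oslo | 15 | 1515 | 4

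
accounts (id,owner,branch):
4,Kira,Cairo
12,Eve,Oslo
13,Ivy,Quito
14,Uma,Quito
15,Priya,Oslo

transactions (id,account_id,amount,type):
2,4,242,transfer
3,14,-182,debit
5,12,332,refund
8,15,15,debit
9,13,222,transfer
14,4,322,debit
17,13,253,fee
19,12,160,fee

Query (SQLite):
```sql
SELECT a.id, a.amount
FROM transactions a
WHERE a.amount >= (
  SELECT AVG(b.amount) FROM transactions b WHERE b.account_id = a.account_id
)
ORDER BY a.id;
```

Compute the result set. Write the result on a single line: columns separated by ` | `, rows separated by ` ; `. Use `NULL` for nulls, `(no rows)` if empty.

3 | -182 ; 5 | 332 ; 8 | 15 ; 14 | 322 ; 17 | 253

For each transactions row a, compute AVG(amount) over rows sharing a.account_id.
Keep row a if a.amount >= that per-group AVG.
  account_id=4: AVG(amount) = 282.0
  account_id=12: AVG(amount) = 246.0
  account_id=13: AVG(amount) = 237.5
  account_id=14: AVG(amount) = -182.0
  account_id=15: AVG(amount) = 15.0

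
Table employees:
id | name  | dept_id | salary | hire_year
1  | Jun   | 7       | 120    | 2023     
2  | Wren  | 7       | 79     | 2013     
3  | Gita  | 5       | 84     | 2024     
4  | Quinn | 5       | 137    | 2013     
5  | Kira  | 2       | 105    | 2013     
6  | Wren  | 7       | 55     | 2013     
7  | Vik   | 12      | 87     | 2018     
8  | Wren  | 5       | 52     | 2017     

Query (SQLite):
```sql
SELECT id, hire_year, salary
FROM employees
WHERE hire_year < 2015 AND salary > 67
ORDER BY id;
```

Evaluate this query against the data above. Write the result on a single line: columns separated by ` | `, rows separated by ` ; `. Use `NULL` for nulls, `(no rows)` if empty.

2 | 2013 | 79 ; 4 | 2013 | 137 ; 5 | 2013 | 105

hire_year < 2015: ids {2, 4, 5, 6}
salary > 67: ids {1, 2, 3, 4, 5, 7}
Combine with AND.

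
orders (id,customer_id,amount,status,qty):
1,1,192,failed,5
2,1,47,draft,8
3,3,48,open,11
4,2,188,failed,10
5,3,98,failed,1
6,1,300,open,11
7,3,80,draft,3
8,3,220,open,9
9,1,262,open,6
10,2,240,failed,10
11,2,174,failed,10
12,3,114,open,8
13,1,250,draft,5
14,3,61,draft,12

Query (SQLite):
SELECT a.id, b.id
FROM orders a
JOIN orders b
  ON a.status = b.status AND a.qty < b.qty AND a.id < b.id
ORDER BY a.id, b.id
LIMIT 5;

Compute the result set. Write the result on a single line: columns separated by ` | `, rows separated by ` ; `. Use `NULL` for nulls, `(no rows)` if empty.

Pairs (a,b) with same status, a.qty < b.qty, a.id < b.id.
status groups: draft:{2,7,13,14} failed:{1,4,5,10,11} open:{3,6,8,9,12}
Ordered by (a.id, b.id); first 5.

1 | 4 ; 1 | 10 ; 1 | 11 ; 2 | 14 ; 5 | 10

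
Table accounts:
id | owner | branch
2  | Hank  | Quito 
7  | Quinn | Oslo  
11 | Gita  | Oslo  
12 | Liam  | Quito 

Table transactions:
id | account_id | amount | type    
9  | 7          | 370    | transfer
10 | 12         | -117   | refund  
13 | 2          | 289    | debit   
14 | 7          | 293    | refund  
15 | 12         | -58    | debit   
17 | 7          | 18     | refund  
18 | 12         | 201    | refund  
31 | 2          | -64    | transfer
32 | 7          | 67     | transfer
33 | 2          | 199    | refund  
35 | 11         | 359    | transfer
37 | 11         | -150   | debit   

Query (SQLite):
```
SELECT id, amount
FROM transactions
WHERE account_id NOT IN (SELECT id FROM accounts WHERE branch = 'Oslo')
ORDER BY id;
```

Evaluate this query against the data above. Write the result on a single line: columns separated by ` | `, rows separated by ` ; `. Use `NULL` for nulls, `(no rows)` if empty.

Inner query: accounts.id where branch = 'Oslo'.
Outer: keep transactions rows whose account_id is not in that set.
Inner query → {7, 11}

10 | -117 ; 13 | 289 ; 15 | -58 ; 18 | 201 ; 31 | -64 ; 33 | 199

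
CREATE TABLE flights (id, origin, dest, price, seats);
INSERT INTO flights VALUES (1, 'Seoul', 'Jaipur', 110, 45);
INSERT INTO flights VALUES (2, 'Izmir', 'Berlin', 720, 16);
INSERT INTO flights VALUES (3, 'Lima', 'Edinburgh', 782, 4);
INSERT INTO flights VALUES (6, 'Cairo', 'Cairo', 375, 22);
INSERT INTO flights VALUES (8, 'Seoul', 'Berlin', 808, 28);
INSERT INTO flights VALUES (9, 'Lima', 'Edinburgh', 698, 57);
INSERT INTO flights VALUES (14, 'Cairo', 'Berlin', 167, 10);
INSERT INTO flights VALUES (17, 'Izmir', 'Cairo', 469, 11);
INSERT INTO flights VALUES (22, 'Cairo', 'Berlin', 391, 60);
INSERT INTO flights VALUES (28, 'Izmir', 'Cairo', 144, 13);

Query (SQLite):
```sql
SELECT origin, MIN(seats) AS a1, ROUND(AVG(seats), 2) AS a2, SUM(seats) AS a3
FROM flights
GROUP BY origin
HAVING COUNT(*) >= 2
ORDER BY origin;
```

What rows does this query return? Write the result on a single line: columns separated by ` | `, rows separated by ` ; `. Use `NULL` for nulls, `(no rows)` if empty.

Group flights by origin.
Per group compute: MIN(seats), ROUND(AVG(seats), 2), SUM(seats).
HAVING: drop groups with fewer than 2 rows.
  Cairo: ids {6, 14, 22} → MIN(seats)=10, ROUND(AVG(seats), 2)=30.67, SUM(seats)=92
  Izmir: ids {2, 17, 28} → MIN(seats)=11, ROUND(AVG(seats), 2)=13.33, SUM(seats)=40
  Lima: ids {3, 9} → MIN(seats)=4, ROUND(AVG(seats), 2)=30.5, SUM(seats)=61
  Seoul: ids {1, 8} → MIN(seats)=28, ROUND(AVG(seats), 2)=36.5, SUM(seats)=73

Cairo | 10 | 30.67 | 92 ; Izmir | 11 | 13.33 | 40 ; Lima | 4 | 30.5 | 61 ; Seoul | 28 | 36.5 | 73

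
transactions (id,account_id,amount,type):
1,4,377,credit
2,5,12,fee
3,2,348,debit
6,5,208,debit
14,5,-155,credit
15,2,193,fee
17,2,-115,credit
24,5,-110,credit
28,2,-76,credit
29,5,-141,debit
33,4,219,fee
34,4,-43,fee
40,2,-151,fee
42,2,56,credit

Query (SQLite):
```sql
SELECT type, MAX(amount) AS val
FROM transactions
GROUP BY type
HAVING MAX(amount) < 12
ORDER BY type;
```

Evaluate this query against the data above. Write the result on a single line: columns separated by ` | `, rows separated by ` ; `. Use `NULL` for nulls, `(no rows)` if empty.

(no rows)

Partition transactions by type; compute MAX(amount) within each group.
HAVING: keep groups where MAX(amount) < 12.
  credit: ids {1, 14, 17, 24, 28, 42} → MAX(amount)=377
  debit: ids {3, 6, 29} → MAX(amount)=348
  fee: ids {2, 15, 33, 34, 40} → MAX(amount)=219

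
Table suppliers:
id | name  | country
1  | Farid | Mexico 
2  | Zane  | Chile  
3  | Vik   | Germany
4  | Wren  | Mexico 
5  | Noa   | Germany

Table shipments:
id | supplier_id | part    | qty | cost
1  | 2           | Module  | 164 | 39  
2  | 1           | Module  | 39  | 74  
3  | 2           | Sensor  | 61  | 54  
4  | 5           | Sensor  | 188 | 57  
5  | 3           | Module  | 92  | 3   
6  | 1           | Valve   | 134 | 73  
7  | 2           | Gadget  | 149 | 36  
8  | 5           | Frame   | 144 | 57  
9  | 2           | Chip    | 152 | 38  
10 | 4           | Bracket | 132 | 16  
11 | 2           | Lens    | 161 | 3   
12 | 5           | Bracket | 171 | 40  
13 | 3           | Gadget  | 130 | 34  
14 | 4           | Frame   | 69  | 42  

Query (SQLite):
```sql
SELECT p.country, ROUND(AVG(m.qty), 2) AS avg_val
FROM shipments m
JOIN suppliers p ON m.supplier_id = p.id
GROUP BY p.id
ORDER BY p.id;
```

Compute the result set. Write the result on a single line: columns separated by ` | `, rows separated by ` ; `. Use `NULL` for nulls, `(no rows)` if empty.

Join each shipments row to its suppliers via supplier_id.
Group joined rows by suppliers.id; compute ROUND(AVG(m.qty), 2) per group.
  1: ids {2, 6} → ROUND(AVG(m.qty), 2)=86.5
  2: ids {1, 3, 7, 9, 11} → ROUND(AVG(m.qty), 2)=137.4
  3: ids {5, 13} → ROUND(AVG(m.qty), 2)=111
  4: ids {10, 14} → ROUND(AVG(m.qty), 2)=100.5
  5: ids {4, 8, 12} → ROUND(AVG(m.qty), 2)=167.67

Mexico | 86.5 ; Chile | 137.4 ; Germany | 111 ; Mexico | 100.5 ; Germany | 167.67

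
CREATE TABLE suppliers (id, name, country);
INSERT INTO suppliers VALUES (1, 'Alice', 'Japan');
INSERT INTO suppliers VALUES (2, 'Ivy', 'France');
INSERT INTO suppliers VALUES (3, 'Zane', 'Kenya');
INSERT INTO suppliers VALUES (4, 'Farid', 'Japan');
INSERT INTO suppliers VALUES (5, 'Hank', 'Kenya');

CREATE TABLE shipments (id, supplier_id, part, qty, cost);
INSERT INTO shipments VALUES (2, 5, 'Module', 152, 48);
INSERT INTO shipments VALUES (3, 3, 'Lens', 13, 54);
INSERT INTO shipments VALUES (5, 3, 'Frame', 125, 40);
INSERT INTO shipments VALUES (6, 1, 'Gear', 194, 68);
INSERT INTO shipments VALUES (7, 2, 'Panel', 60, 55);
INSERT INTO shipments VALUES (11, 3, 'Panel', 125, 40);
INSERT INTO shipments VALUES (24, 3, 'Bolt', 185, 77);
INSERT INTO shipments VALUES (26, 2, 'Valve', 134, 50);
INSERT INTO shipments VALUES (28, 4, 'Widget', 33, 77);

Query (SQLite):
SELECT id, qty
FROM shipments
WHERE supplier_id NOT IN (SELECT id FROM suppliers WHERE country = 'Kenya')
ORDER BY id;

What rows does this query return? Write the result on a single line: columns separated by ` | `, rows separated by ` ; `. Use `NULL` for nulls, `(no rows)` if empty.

Inner query: suppliers.id where country = 'Kenya'.
Outer: keep shipments rows whose supplier_id is not in that set.
Inner query → {3, 5}

6 | 194 ; 7 | 60 ; 26 | 134 ; 28 | 33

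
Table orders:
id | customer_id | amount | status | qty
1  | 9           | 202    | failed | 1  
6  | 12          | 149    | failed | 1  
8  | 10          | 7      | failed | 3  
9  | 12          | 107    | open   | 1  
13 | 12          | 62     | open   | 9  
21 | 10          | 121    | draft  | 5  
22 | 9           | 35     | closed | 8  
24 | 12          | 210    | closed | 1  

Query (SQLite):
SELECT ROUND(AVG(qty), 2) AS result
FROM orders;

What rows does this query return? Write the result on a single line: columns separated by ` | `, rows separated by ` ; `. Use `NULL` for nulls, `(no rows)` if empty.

3.63

All qty values: [1, 1, 3, 1, 9, 5, 8, 1].
AVG = 29 / 8 (rounded to 2 dp).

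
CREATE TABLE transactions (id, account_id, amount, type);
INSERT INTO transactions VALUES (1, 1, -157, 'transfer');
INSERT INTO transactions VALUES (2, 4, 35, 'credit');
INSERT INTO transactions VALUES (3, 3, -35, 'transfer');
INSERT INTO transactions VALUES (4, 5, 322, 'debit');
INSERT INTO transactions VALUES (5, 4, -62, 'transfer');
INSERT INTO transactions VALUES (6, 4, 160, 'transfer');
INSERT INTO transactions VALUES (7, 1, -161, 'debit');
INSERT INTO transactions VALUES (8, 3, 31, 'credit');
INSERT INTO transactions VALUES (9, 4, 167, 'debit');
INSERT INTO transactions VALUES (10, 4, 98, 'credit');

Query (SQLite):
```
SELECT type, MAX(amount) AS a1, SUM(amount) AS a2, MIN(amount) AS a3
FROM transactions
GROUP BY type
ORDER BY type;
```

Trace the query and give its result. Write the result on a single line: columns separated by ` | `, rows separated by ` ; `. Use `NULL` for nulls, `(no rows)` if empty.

credit | 98 | 164 | 31 ; debit | 322 | 328 | -161 ; transfer | 160 | -94 | -157

Group transactions by type.
Per group compute: MAX(amount), SUM(amount), MIN(amount).
  credit: ids {2, 8, 10} → MAX(amount)=98, SUM(amount)=164, MIN(amount)=31
  debit: ids {4, 7, 9} → MAX(amount)=322, SUM(amount)=328, MIN(amount)=-161
  transfer: ids {1, 3, 5, 6} → MAX(amount)=160, SUM(amount)=-94, MIN(amount)=-157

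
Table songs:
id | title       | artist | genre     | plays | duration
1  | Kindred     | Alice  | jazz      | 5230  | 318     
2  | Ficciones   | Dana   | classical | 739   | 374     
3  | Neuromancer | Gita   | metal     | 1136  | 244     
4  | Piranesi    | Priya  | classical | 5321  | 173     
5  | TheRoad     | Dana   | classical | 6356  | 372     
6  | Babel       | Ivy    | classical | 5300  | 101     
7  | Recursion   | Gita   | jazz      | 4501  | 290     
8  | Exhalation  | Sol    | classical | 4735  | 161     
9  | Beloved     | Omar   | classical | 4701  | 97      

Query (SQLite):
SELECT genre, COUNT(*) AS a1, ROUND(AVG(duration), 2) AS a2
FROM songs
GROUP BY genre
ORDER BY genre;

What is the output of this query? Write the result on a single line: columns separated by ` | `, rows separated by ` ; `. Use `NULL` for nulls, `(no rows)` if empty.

classical | 6 | 213 ; jazz | 2 | 304 ; metal | 1 | 244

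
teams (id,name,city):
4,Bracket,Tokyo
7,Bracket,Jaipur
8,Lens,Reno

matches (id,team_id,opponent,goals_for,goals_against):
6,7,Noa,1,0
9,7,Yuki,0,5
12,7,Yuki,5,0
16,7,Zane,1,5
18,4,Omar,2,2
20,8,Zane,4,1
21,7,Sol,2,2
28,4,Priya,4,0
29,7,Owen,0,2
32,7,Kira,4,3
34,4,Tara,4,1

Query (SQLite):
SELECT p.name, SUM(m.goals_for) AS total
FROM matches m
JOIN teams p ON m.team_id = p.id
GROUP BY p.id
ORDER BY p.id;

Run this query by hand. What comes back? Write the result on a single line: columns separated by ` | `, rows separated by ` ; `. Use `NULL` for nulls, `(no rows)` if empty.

Join each matches row to its teams via team_id.
Group joined rows by teams.id; compute SUM(m.goals_for) per group.
  4: ids {18, 28, 34} → SUM(m.goals_for)=10
  7: ids {6, 9, 12, 16, 21, 29, 32} → SUM(m.goals_for)=13
  8: ids {20} → SUM(m.goals_for)=4

Bracket | 10 ; Bracket | 13 ; Lens | 4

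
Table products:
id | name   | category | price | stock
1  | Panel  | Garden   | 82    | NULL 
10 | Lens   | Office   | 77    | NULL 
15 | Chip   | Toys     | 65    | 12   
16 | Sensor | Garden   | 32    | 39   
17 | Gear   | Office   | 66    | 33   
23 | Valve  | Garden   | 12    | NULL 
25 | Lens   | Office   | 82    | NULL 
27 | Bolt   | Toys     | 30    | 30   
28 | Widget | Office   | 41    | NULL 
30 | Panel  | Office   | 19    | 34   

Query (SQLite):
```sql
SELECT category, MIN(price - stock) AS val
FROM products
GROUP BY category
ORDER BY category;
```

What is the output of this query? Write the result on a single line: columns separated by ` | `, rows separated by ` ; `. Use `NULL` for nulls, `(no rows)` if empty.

For each row compute price - stock.
Group by category; take MIN of the expression per group.
  Garden: ids {1, 16, 23} → MIN(price - stock)=-7
  Office: ids {10, 17, 25, 28, 30} → MIN(price - stock)=-15
  Toys: ids {15, 27} → MIN(price - stock)=0

Garden | -7 ; Office | -15 ; Toys | 0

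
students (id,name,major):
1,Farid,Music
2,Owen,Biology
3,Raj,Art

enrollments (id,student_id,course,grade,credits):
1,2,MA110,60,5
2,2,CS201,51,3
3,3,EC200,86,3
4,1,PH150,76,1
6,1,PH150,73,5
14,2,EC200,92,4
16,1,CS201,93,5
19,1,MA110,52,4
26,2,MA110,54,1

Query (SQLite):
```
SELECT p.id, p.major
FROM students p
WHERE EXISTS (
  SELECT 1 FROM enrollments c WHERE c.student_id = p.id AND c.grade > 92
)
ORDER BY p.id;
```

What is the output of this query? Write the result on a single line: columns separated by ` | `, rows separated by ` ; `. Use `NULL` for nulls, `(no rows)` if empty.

1 | Music

For each students row, check whether any enrollments with matching student_id has grade > 92.
Keep rows where that is true.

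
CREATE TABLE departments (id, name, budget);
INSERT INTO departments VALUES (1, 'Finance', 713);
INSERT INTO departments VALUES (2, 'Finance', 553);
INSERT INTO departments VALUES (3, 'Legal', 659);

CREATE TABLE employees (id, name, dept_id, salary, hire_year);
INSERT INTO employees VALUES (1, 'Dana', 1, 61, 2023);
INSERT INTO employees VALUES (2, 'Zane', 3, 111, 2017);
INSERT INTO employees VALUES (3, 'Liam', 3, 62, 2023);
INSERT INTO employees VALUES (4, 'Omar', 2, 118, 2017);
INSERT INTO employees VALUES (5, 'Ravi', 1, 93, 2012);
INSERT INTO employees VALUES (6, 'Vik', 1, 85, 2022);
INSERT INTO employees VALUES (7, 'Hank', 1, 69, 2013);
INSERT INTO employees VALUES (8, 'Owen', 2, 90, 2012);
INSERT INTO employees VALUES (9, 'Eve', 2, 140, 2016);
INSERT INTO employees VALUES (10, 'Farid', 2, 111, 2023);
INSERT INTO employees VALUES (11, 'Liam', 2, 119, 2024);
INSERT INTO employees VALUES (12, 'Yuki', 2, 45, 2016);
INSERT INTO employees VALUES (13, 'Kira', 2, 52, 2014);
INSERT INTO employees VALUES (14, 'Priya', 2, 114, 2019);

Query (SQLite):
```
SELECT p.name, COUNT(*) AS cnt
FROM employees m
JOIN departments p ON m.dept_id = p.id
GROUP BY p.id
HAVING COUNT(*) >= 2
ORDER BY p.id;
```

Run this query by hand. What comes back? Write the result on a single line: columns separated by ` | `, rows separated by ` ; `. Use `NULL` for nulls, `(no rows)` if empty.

Join each employees row to its departments via dept_id.
Group joined rows by departments.id; compute COUNT(*) per group.
HAVING: keep groups with count ≥ 2.
  1: ids {1, 5, 6, 7} → COUNT(*)=4
  2: ids {4, 8, 9, 10, 11, 12, 13, 14} → COUNT(*)=8
  3: ids {2, 3} → COUNT(*)=2

Finance | 4 ; Finance | 8 ; Legal | 2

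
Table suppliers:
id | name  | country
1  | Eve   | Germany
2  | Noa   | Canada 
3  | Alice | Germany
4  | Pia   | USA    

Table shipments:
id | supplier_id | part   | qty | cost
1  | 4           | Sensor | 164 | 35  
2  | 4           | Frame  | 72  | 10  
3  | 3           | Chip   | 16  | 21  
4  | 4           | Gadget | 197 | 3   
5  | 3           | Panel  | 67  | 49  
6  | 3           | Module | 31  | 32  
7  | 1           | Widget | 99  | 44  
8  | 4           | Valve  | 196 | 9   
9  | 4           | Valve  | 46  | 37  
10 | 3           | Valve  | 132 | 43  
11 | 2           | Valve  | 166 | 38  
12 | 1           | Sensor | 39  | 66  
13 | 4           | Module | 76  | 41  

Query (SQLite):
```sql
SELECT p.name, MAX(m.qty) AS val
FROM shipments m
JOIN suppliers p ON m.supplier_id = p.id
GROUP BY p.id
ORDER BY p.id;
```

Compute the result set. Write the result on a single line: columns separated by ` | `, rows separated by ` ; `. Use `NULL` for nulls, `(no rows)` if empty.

Eve | 99 ; Noa | 166 ; Alice | 132 ; Pia | 197

Join each shipments row to its suppliers via supplier_id.
Group joined rows by suppliers.id; compute MAX(m.qty) per group.
  1: ids {7, 12} → MAX(m.qty)=99
  2: ids {11} → MAX(m.qty)=166
  3: ids {3, 5, 6, 10} → MAX(m.qty)=132
  4: ids {1, 2, 4, 8, 9, 13} → MAX(m.qty)=197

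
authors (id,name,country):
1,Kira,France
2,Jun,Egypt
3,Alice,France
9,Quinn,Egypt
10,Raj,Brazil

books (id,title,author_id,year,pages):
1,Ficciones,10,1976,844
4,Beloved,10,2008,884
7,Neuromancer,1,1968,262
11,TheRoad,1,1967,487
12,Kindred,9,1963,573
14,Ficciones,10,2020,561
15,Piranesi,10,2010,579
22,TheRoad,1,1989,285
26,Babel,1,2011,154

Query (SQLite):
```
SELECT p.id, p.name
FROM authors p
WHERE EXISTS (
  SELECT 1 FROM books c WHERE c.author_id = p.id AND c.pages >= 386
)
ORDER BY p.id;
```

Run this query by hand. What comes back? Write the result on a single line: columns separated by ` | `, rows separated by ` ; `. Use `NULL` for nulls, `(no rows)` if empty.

For each authors row, check whether any books with matching author_id has pages >= 386.
Keep rows where that is true.

1 | Kira ; 9 | Quinn ; 10 | Raj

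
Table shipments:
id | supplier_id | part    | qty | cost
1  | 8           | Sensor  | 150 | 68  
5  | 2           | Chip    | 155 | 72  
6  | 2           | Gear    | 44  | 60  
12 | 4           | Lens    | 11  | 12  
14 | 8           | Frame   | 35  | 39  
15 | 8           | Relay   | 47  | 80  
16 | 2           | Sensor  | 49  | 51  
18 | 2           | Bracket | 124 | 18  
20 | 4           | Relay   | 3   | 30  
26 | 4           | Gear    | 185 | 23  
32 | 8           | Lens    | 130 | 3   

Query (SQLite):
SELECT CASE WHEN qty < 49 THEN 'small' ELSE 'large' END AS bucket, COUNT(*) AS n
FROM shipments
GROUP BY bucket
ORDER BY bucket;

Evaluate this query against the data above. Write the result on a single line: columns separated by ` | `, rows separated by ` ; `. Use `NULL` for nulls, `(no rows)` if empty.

large | 6 ; small | 5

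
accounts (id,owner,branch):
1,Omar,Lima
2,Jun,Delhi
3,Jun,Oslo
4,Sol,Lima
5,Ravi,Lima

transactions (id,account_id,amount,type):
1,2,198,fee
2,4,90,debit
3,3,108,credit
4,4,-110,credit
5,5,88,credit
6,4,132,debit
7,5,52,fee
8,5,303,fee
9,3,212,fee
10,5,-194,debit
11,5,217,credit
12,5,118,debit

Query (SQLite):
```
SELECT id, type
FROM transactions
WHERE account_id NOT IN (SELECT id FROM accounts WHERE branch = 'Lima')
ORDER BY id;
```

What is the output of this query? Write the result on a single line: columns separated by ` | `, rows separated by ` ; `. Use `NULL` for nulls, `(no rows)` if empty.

1 | fee ; 3 | credit ; 9 | fee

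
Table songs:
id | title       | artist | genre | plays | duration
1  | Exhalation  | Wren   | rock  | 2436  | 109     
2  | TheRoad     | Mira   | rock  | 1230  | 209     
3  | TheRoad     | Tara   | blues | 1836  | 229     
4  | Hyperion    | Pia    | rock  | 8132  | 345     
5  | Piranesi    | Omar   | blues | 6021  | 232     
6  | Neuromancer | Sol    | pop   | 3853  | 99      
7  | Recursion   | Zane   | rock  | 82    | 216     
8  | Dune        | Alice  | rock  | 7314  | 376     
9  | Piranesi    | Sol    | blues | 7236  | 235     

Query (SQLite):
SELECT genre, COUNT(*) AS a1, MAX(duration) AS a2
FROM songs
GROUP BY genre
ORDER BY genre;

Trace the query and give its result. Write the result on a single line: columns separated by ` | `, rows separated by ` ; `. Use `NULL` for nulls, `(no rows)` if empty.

Group songs by genre.
Per group compute: COUNT(*), MAX(duration).
  blues: ids {3, 5, 9} → COUNT(*)=3, MAX(duration)=235
  pop: ids {6} → COUNT(*)=1, MAX(duration)=99
  rock: ids {1, 2, 4, 7, 8} → COUNT(*)=5, MAX(duration)=376

blues | 3 | 235 ; pop | 1 | 99 ; rock | 5 | 376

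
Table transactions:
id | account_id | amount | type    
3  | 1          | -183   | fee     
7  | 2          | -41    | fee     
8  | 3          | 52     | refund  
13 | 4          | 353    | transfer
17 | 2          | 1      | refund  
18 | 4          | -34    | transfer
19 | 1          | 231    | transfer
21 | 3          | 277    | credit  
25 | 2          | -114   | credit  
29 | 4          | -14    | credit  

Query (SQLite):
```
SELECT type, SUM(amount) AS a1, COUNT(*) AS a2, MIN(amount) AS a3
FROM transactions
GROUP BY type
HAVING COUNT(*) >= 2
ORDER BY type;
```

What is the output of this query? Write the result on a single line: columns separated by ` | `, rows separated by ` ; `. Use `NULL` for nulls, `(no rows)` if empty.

credit | 149 | 3 | -114 ; fee | -224 | 2 | -183 ; refund | 53 | 2 | 1 ; transfer | 550 | 3 | -34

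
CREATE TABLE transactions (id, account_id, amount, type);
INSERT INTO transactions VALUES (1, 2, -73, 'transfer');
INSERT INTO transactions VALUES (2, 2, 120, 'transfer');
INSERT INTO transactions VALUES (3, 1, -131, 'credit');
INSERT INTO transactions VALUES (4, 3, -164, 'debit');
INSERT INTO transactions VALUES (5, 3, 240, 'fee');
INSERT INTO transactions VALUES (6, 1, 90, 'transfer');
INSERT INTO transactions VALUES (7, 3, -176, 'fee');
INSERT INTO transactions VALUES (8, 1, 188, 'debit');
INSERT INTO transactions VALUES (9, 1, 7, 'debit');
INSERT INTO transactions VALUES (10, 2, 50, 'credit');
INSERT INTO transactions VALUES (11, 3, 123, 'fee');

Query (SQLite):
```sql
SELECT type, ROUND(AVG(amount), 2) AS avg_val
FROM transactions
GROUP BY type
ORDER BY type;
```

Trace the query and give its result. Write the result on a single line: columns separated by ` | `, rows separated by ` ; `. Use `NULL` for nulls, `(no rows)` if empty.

credit | -40.5 ; debit | 10.33 ; fee | 62.33 ; transfer | 45.67

Partition transactions by type; compute ROUND(AVG(amount), 2) within each group.
  credit: ids {3, 10} → ROUND(AVG(amount), 2)=-40.5
  debit: ids {4, 8, 9} → ROUND(AVG(amount), 2)=10.33
  fee: ids {5, 7, 11} → ROUND(AVG(amount), 2)=62.33
  transfer: ids {1, 2, 6} → ROUND(AVG(amount), 2)=45.67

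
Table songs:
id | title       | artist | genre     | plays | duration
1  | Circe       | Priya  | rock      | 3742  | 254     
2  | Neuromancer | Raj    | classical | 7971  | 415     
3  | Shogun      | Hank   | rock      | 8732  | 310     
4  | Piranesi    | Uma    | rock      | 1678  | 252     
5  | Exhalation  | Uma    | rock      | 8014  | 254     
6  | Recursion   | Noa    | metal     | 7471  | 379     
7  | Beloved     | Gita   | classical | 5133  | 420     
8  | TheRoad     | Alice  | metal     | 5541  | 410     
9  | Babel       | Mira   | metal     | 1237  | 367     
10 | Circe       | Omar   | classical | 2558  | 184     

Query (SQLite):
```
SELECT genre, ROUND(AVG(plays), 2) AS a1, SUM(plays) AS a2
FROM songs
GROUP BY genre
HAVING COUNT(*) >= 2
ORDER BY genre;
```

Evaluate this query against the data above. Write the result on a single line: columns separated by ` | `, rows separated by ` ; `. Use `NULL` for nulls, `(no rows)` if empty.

classical | 5220.67 | 15662 ; metal | 4749.67 | 14249 ; rock | 5541.5 | 22166

Group songs by genre.
Per group compute: ROUND(AVG(plays), 2), SUM(plays).
HAVING: drop groups with fewer than 2 rows.
  classical: ids {2, 7, 10} → ROUND(AVG(plays), 2)=5220.67, SUM(plays)=15662
  metal: ids {6, 8, 9} → ROUND(AVG(plays), 2)=4749.67, SUM(plays)=14249
  rock: ids {1, 3, 4, 5} → ROUND(AVG(plays), 2)=5541.5, SUM(plays)=22166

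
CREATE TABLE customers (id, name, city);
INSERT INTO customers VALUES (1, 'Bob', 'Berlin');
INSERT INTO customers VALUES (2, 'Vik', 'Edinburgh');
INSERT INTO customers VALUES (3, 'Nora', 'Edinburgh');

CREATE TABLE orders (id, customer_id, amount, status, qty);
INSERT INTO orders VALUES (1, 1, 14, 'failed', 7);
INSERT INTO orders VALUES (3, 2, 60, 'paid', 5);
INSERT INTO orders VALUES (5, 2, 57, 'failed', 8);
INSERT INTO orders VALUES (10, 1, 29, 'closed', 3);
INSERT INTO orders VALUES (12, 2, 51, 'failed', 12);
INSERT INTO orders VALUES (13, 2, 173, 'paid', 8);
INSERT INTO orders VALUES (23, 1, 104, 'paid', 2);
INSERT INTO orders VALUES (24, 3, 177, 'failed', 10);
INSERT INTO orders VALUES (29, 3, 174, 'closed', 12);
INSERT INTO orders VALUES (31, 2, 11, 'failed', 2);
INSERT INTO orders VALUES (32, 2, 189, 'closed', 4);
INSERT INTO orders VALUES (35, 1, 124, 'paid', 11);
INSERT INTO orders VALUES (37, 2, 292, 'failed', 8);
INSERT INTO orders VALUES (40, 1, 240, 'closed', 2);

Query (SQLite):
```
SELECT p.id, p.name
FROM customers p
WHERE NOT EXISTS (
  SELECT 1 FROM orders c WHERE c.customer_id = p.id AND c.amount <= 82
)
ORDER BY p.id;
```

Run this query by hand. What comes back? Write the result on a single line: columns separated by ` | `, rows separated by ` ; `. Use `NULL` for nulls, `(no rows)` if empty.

3 | Nora

For each customers row, check whether any orders with matching customer_id has amount <= 82.
Keep rows where that is false.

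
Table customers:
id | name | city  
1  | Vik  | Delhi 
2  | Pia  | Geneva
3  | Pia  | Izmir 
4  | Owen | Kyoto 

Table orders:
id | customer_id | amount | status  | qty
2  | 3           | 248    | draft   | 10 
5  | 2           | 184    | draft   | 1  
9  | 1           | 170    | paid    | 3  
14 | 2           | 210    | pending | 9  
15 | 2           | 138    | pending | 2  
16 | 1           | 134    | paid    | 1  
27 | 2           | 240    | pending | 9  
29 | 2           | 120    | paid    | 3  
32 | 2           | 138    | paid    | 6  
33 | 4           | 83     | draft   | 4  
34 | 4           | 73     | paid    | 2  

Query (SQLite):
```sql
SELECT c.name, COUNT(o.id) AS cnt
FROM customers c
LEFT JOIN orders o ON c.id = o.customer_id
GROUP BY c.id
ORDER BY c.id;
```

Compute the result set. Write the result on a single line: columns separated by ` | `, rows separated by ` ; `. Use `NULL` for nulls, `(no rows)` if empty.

LEFT JOIN keeps every customers row; unmatched ones get NULL for orders columns.
Group by customers.id and compute COUNT(o.id). COUNT(col) of an all-NULL group is 0.
  1: ids {9, 16} → COUNT(o.id)=2
  2: ids {5, 14, 15, 27, 29, 32} → COUNT(o.id)=6
  3: ids {2} → COUNT(o.id)=1
  4: ids {33, 34} → COUNT(o.id)=2

Vik | 2 ; Pia | 6 ; Pia | 1 ; Owen | 2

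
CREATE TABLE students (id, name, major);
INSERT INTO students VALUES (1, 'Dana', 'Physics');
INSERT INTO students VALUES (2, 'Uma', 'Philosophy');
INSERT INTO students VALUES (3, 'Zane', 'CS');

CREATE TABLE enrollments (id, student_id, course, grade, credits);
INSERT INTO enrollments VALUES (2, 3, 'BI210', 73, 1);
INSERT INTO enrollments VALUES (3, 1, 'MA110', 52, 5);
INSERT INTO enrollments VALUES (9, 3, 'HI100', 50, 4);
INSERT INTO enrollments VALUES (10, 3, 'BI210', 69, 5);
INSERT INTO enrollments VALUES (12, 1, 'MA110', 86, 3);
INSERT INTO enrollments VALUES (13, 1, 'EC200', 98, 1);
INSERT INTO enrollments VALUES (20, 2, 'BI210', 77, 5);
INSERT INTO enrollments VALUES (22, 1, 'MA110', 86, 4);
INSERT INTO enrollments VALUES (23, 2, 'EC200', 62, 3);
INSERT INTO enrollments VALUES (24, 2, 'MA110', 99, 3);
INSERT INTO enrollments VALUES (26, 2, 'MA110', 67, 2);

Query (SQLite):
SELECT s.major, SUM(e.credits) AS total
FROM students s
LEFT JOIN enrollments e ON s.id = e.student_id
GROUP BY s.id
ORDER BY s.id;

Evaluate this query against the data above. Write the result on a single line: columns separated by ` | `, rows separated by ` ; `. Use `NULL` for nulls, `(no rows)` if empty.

LEFT JOIN keeps every students row; unmatched ones get NULL for enrollments columns.
Group by students.id and compute SUM(e.credits). SUM over an all-NULL group is NULL.
  1: ids {3, 12, 13, 22} → SUM(e.credits)=13
  2: ids {20, 23, 24, 26} → SUM(e.credits)=13
  3: ids {2, 9, 10} → SUM(e.credits)=10

Physics | 13 ; Philosophy | 13 ; CS | 10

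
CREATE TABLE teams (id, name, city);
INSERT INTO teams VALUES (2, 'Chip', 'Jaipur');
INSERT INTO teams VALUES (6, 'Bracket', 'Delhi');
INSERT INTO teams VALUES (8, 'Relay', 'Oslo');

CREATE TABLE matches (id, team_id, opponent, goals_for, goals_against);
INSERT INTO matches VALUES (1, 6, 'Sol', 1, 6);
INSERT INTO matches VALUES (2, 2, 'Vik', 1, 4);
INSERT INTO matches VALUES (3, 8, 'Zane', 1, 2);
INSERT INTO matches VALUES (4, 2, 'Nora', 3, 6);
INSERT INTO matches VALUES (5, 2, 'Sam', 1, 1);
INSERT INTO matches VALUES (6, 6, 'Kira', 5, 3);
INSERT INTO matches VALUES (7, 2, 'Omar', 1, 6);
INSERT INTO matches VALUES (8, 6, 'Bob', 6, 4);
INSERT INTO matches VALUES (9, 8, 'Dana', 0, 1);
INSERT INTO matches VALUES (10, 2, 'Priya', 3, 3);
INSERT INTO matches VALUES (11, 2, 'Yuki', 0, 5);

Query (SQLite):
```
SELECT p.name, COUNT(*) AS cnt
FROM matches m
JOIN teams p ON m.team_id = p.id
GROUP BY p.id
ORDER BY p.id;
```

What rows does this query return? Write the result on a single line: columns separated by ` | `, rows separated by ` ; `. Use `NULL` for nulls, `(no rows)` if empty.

Chip | 6 ; Bracket | 3 ; Relay | 2

Join each matches row to its teams via team_id.
Group joined rows by teams.id; compute COUNT(*) per group.
  2: ids {2, 4, 5, 7, 10, 11} → COUNT(*)=6
  6: ids {1, 6, 8} → COUNT(*)=3
  8: ids {3, 9} → COUNT(*)=2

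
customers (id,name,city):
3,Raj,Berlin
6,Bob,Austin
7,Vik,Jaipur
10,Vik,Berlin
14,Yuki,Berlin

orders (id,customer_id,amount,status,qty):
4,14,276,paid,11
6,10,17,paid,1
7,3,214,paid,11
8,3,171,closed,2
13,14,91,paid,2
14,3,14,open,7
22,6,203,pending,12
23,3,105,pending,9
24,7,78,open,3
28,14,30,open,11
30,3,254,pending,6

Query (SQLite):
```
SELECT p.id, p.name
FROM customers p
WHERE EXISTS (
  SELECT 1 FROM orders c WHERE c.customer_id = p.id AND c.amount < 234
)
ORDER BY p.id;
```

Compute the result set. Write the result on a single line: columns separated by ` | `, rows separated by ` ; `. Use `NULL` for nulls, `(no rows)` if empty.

3 | Raj ; 6 | Bob ; 7 | Vik ; 10 | Vik ; 14 | Yuki

For each customers row, check whether any orders with matching customer_id has amount < 234.
Keep rows where that is true.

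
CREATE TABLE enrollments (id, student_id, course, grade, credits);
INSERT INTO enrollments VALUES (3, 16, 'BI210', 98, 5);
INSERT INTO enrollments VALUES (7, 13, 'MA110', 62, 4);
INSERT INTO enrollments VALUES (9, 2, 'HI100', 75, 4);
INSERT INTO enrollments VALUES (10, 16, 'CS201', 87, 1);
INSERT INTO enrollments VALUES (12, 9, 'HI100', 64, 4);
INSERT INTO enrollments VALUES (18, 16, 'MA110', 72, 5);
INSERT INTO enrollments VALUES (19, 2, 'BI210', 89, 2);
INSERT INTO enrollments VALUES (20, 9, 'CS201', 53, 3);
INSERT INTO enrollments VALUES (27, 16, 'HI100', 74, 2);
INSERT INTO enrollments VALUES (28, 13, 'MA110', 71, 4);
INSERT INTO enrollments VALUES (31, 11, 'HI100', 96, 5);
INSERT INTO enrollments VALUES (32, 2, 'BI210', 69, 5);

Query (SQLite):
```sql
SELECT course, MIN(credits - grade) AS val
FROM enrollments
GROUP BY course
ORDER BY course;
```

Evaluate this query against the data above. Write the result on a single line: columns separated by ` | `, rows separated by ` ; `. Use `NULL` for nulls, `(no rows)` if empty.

BI210 | -93 ; CS201 | -86 ; HI100 | -91 ; MA110 | -67

For each row compute credits - grade.
Group by course; take MIN of the expression per group.
  BI210: ids {3, 19, 32} → MIN(credits - grade)=-93
  CS201: ids {10, 20} → MIN(credits - grade)=-86
  HI100: ids {9, 12, 27, 31} → MIN(credits - grade)=-91
  MA110: ids {7, 18, 28} → MIN(credits - grade)=-67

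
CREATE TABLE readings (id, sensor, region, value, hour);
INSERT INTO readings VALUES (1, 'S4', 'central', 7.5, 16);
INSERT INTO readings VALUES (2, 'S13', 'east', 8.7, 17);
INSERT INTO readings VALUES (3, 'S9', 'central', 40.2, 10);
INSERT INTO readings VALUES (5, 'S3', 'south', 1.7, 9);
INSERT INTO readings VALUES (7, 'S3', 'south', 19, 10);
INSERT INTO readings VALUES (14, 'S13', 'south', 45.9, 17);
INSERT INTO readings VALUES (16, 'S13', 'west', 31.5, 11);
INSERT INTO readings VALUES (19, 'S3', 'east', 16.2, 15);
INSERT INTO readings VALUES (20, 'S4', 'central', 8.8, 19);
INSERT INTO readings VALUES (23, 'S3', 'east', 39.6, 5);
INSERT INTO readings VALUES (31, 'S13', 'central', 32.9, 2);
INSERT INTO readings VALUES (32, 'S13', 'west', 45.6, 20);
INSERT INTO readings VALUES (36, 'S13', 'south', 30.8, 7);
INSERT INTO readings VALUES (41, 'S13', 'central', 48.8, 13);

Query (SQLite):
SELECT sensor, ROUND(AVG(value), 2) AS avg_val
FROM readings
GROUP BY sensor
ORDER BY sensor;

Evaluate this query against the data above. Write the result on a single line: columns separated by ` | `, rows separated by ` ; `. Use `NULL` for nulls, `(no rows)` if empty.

Partition readings by sensor; compute ROUND(AVG(value), 2) within each group.
  S13: ids {2, 14, 16, 31, 32, 36, 41} → ROUND(AVG(value), 2)=34.89
  S3: ids {5, 7, 19, 23} → ROUND(AVG(value), 2)=19.13
  S4: ids {1, 20} → ROUND(AVG(value), 2)=8.15
  S9: ids {3} → ROUND(AVG(value), 2)=40.2

S13 | 34.89 ; S3 | 19.13 ; S4 | 8.15 ; S9 | 40.2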